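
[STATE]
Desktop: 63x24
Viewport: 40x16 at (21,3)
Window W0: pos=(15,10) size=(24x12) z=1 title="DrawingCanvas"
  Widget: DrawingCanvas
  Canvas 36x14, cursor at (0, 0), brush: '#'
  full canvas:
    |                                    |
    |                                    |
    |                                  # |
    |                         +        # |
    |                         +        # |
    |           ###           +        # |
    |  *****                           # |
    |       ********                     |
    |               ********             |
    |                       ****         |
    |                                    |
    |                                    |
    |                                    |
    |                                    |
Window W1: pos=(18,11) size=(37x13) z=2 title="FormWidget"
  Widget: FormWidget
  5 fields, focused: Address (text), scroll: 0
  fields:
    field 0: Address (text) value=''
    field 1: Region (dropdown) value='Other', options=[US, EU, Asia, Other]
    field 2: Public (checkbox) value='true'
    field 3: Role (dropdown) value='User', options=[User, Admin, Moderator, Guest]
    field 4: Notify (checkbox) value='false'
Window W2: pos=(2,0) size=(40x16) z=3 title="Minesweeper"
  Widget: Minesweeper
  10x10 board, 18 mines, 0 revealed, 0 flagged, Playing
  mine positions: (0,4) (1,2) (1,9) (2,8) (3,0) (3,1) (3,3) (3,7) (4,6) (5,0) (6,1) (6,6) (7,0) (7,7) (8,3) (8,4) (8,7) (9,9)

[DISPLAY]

                    ┃                   
                    ┃                   
                    ┃                   
                    ┃                   
                    ┃                   
                    ┃                   
                    ┃                   
                    ┃                   
                    ┃━━━━━━━━━━━━┓      
                    ┃            ┃      
                    ┃────────────┨      
                    ┃           ]┃      
━━━━━━━━━━━━━━━━━━━━┛          ▼]┃      
Public:     [x]                  ┃      
Role:       [User              ▼]┃      
Notify:     [ ]                  ┃      


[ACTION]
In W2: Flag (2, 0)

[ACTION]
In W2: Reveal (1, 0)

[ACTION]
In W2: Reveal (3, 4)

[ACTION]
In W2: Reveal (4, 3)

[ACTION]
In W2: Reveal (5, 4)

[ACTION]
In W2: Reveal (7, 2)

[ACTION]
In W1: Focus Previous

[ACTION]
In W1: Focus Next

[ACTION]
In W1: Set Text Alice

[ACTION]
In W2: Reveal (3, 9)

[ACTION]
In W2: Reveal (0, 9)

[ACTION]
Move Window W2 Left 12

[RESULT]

                  ┃                     
                  ┃                     
                  ┃                     
                  ┃                     
                  ┃                     
                  ┃                     
                  ┃                     
                  ┃                     
                  ┃━━━━━━━━━━━━━━┓      
                  ┃              ┃      
                  ┃──────────────┨      
                  ┃             ]┃      
━━━━━━━━━━━━━━━━━━┛            ▼]┃      
Public:     [x]                  ┃      
Role:       [User              ▼]┃      
Notify:     [ ]                  ┃      


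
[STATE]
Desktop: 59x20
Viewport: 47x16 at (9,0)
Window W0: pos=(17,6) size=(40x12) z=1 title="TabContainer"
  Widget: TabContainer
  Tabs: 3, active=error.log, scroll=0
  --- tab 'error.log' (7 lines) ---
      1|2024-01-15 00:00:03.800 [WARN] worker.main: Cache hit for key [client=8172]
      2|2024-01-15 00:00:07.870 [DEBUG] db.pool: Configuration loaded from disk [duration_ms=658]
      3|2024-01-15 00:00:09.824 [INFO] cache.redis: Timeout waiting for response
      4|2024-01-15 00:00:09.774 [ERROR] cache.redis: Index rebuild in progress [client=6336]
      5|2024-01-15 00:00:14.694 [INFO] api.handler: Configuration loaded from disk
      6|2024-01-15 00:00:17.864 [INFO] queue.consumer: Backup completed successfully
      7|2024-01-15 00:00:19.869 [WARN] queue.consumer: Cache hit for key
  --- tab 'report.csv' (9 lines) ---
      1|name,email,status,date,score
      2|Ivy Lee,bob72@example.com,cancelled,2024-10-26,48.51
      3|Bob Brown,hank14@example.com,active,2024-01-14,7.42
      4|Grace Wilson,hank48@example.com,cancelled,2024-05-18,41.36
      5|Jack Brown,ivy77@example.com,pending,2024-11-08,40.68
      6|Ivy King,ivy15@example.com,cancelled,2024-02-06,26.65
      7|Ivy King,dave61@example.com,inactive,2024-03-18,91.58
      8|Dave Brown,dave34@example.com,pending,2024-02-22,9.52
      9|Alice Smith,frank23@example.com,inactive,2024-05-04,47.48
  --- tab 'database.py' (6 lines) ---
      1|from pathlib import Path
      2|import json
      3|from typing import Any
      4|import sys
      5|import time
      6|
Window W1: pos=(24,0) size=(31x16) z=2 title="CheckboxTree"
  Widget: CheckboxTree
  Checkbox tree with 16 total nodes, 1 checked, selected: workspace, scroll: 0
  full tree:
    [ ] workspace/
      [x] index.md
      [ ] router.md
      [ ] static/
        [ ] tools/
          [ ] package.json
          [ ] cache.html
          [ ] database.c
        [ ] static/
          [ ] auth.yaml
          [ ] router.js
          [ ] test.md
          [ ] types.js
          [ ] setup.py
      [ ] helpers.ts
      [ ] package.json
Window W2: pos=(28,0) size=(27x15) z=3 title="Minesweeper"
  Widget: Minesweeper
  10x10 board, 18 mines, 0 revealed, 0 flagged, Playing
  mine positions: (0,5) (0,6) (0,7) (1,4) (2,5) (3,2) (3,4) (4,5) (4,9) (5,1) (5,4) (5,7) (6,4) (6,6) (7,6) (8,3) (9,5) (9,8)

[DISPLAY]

               ┏━━━┏━━━━━━━━━━━━━━━━━━━━━━━━━┓ 
               ┃ Ch┃ Minesweeper             ┃ 
               ┠───┠─────────────────────────┨ 
               ┃>[-┃■■■■■■■■■■               ┃ 
               ┃   ┃■■■■■■■■■■               ┃ 
               ┃   ┃■■■■■■■■■■               ┃ 
        ┏━━━━━━┃   ┃■■■■■■■■■■               ┃━
        ┃ TabCo┃   ┃■■■■■■■■■■               ┃ 
        ┠──────┃   ┃■■■■■■■■■■               ┃─
        ┃[error┃   ┃■■■■■■■■■■               ┃ 
        ┃──────┃   ┃■■■■■■■■■■               ┃─
        ┃2024-0┃   ┃■■■■■■■■■■               ┃.
        ┃2024-0┃   ┃■■■■■■■■■■               ┃o
        ┃2024-0┃   ┃                         ┃r
        ┃2024-0┃   ┗━━━━━━━━━━━━━━━━━━━━━━━━━┛.
        ┃2024-0┗━━━━━━━━━━━━━━━━━━━━━━━━━━━━━┛n


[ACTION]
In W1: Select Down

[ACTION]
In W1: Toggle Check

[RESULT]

               ┏━━━┏━━━━━━━━━━━━━━━━━━━━━━━━━┓ 
               ┃ Ch┃ Minesweeper             ┃ 
               ┠───┠─────────────────────────┨ 
               ┃ [ ┃■■■■■■■■■■               ┃ 
               ┃>  ┃■■■■■■■■■■               ┃ 
               ┃   ┃■■■■■■■■■■               ┃ 
        ┏━━━━━━┃   ┃■■■■■■■■■■               ┃━
        ┃ TabCo┃   ┃■■■■■■■■■■               ┃ 
        ┠──────┃   ┃■■■■■■■■■■               ┃─
        ┃[error┃   ┃■■■■■■■■■■               ┃ 
        ┃──────┃   ┃■■■■■■■■■■               ┃─
        ┃2024-0┃   ┃■■■■■■■■■■               ┃.
        ┃2024-0┃   ┃■■■■■■■■■■               ┃o
        ┃2024-0┃   ┃                         ┃r
        ┃2024-0┃   ┗━━━━━━━━━━━━━━━━━━━━━━━━━┛.
        ┃2024-0┗━━━━━━━━━━━━━━━━━━━━━━━━━━━━━┛n


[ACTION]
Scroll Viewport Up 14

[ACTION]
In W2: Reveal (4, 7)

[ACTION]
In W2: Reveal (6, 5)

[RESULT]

               ┏━━━┏━━━━━━━━━━━━━━━━━━━━━━━━━┓ 
               ┃ Ch┃ Minesweeper             ┃ 
               ┠───┠─────────────────────────┨ 
               ┃ [ ┃■■■■■■■■■■               ┃ 
               ┃>  ┃■■■■■■■■■■               ┃ 
               ┃   ┃■■■■■■■■■■               ┃ 
        ┏━━━━━━┃   ┃■■■■■■■■■■               ┃━
        ┃ TabCo┃   ┃■■■■■■■1■■               ┃ 
        ┠──────┃   ┃■■■■■■■■■■               ┃─
        ┃[error┃   ┃■■■■■4■■■■               ┃ 
        ┃──────┃   ┃■■■■■■■■■■               ┃─
        ┃2024-0┃   ┃■■■■■■■■■■               ┃.
        ┃2024-0┃   ┃■■■■■■■■■■               ┃o
        ┃2024-0┃   ┃                         ┃r
        ┃2024-0┃   ┗━━━━━━━━━━━━━━━━━━━━━━━━━┛.
        ┃2024-0┗━━━━━━━━━━━━━━━━━━━━━━━━━━━━━┛n


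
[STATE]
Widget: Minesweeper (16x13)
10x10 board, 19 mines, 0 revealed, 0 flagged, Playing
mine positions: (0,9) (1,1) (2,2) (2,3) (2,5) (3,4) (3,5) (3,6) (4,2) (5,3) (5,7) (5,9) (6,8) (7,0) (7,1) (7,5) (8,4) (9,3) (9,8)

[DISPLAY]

■■■■■■■■■■      
■■■■■■■■■■      
■■■■■■■■■■      
■■■■■■■■■■      
■■■■■■■■■■      
■■■■■■■■■■      
■■■■■■■■■■      
■■■■■■■■■■      
■■■■■■■■■■      
■■■■■■■■■■      
                
                
                


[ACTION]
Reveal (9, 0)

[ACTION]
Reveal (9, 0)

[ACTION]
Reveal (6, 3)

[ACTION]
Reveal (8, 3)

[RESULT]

■■■■■■■■■■      
■■■■■■■■■■      
■■■■■■■■■■      
■■■■■■■■■■      
■■■■■■■■■■      
■■■■■■■■■■      
■■■1■■■■■■      
■■■■■■■■■■      
2222■■■■■■      
  1■■■■■■■      
                
                
                


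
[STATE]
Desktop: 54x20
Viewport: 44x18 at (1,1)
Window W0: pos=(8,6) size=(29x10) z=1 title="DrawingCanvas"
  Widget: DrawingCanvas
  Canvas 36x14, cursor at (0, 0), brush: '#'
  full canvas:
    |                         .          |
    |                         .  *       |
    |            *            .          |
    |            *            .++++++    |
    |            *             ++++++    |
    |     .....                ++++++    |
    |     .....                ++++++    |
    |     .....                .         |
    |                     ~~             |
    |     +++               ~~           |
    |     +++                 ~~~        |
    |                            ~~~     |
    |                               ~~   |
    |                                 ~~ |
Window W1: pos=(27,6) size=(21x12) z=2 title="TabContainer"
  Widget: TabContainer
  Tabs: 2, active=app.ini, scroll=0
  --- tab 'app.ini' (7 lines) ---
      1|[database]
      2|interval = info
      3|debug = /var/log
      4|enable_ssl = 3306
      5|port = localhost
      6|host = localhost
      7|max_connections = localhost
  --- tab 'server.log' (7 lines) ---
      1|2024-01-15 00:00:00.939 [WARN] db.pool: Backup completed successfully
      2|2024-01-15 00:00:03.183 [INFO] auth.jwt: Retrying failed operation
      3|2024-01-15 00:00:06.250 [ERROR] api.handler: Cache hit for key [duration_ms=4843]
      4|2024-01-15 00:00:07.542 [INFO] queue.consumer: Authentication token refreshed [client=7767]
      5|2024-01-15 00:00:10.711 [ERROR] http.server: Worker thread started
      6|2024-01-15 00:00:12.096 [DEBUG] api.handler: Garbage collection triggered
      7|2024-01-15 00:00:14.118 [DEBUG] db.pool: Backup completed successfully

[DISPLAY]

                                            
                                            
                                            
                                            
                                            
       ┏━━━━━━━━━━━━━━━━━━┏━━━━━━━━━━━━━━━━━
       ┃ DrawingCanvas    ┃ TabContainer    
       ┠──────────────────┠─────────────────
       ┃+                 ┃[app.ini]│ server
       ┃                  ┃─────────────────
       ┃            *     ┃[database]       
       ┃            *     ┃interval = info  
       ┃            *     ┃debug = /var/log 
       ┃     .....        ┃enable_ssl = 3306
       ┗━━━━━━━━━━━━━━━━━━┃port = localhost 
                          ┃host = localhost 
                          ┗━━━━━━━━━━━━━━━━━
                                            


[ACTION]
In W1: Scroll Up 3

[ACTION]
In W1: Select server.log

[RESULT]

                                            
                                            
                                            
                                            
                                            
       ┏━━━━━━━━━━━━━━━━━━┏━━━━━━━━━━━━━━━━━
       ┃ DrawingCanvas    ┃ TabContainer    
       ┠──────────────────┠─────────────────
       ┃+                 ┃ app.ini │[server
       ┃                  ┃─────────────────
       ┃            *     ┃2024-01-15 00:00:
       ┃            *     ┃2024-01-15 00:00:
       ┃            *     ┃2024-01-15 00:00:
       ┃     .....        ┃2024-01-15 00:00:
       ┗━━━━━━━━━━━━━━━━━━┃2024-01-15 00:00:
                          ┃2024-01-15 00:00:
                          ┗━━━━━━━━━━━━━━━━━
                                            


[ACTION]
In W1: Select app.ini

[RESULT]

                                            
                                            
                                            
                                            
                                            
       ┏━━━━━━━━━━━━━━━━━━┏━━━━━━━━━━━━━━━━━
       ┃ DrawingCanvas    ┃ TabContainer    
       ┠──────────────────┠─────────────────
       ┃+                 ┃[app.ini]│ server
       ┃                  ┃─────────────────
       ┃            *     ┃[database]       
       ┃            *     ┃interval = info  
       ┃            *     ┃debug = /var/log 
       ┃     .....        ┃enable_ssl = 3306
       ┗━━━━━━━━━━━━━━━━━━┃port = localhost 
                          ┃host = localhost 
                          ┗━━━━━━━━━━━━━━━━━
                                            


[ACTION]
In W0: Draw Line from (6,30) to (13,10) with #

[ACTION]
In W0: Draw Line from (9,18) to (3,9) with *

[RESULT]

                                            
                                            
                                            
                                            
                                            
       ┏━━━━━━━━━━━━━━━━━━┏━━━━━━━━━━━━━━━━━
       ┃ DrawingCanvas    ┃ TabContainer    
       ┠──────────────────┠─────────────────
       ┃+                 ┃[app.ini]│ server
       ┃                  ┃─────────────────
       ┃            *     ┃[database]       
       ┃         *  *     ┃interval = info  
       ┃          ***     ┃debug = /var/log 
       ┃     .....  *     ┃enable_ssl = 3306
       ┗━━━━━━━━━━━━━━━━━━┃port = localhost 
                          ┃host = localhost 
                          ┗━━━━━━━━━━━━━━━━━
                                            


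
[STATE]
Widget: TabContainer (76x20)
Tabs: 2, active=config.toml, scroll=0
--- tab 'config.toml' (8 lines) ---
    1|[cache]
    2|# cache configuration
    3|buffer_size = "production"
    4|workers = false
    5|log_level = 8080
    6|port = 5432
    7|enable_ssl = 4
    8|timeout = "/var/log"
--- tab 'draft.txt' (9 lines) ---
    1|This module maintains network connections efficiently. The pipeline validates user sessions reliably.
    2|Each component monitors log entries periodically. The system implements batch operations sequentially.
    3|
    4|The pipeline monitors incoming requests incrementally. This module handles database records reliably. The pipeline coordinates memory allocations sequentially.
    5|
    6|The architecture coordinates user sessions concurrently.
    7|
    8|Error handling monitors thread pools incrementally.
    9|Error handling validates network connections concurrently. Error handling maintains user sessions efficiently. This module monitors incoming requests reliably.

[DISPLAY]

[config.toml]│ draft.txt                                                    
────────────────────────────────────────────────────────────────────────────
[cache]                                                                     
# cache configuration                                                       
buffer_size = "production"                                                  
workers = false                                                             
log_level = 8080                                                            
port = 5432                                                                 
enable_ssl = 4                                                              
timeout = "/var/log"                                                        
                                                                            
                                                                            
                                                                            
                                                                            
                                                                            
                                                                            
                                                                            
                                                                            
                                                                            
                                                                            


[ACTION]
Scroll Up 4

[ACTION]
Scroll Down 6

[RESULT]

[config.toml]│ draft.txt                                                    
────────────────────────────────────────────────────────────────────────────
enable_ssl = 4                                                              
timeout = "/var/log"                                                        
                                                                            
                                                                            
                                                                            
                                                                            
                                                                            
                                                                            
                                                                            
                                                                            
                                                                            
                                                                            
                                                                            
                                                                            
                                                                            
                                                                            
                                                                            
                                                                            


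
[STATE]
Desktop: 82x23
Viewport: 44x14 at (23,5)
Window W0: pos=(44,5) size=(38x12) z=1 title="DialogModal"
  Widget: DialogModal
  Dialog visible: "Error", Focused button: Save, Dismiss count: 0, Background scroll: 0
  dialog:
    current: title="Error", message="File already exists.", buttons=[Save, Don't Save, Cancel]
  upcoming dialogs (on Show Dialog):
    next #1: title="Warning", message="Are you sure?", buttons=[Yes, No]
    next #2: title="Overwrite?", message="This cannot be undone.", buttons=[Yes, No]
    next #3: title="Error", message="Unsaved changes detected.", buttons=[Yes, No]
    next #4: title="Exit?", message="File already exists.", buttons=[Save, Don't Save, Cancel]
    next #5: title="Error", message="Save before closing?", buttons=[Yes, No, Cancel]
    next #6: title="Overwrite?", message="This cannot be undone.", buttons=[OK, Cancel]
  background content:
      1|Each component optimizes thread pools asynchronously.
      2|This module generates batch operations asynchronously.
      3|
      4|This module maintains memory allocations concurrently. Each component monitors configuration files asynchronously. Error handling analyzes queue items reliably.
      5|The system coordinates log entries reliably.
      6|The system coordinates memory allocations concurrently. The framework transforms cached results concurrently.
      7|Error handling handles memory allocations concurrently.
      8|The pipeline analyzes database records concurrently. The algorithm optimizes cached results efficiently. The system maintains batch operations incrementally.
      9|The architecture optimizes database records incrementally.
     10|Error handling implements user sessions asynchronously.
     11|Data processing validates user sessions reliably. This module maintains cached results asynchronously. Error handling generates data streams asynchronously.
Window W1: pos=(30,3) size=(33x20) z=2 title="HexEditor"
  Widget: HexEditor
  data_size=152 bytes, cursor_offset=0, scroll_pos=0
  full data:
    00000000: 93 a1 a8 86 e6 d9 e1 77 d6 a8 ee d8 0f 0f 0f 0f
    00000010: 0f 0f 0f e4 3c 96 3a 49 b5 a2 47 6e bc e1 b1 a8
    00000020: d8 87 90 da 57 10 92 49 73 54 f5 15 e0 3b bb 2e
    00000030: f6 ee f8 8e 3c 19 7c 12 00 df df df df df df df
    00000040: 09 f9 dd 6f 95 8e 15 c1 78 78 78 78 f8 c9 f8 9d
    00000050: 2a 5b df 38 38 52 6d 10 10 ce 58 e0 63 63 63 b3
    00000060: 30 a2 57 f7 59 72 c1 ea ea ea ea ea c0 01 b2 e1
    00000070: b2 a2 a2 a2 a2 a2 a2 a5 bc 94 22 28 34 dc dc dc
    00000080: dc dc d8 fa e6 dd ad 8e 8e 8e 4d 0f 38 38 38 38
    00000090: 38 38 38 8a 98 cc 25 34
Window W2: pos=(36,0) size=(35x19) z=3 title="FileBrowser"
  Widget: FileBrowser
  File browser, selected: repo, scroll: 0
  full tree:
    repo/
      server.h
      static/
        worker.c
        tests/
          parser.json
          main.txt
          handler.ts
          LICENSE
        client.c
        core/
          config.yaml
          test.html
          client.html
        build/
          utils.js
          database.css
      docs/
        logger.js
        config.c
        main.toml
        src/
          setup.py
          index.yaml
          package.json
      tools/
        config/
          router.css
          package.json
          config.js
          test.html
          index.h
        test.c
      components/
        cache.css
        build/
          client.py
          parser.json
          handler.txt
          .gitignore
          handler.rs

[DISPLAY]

       ┠─────┃    [+] static/               
       ┃00000┃    [+] docs/                 
       ┃00000┃    [+] tools/                
       ┃00000┃    [+] components/           
       ┃00000┃                              
       ┃00000┃                              
       ┃00000┃                              
       ┃00000┃                              
       ┃00000┃                              
       ┃00000┃                              
       ┃00000┃                              
       ┃     ┃                              
       ┃     ┃                              
       ┃     ┗━━━━━━━━━━━━━━━━━━━━━━━━━━━━━━


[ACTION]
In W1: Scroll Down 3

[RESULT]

       ┠─────┃    [+] static/               
       ┃00000┃    [+] docs/                 
       ┃00000┃    [+] tools/                
       ┃00000┃    [+] components/           
       ┃00000┃                              
       ┃00000┃                              
       ┃00000┃                              
       ┃00000┃                              
       ┃     ┃                              
       ┃     ┃                              
       ┃     ┃                              
       ┃     ┃                              
       ┃     ┃                              
       ┃     ┗━━━━━━━━━━━━━━━━━━━━━━━━━━━━━━


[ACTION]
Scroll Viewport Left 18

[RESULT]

                         ┠─────┃    [+] stat
                         ┃00000┃    [+] docs
                         ┃00000┃    [+] tool
                         ┃00000┃    [+] comp
                         ┃00000┃            
                         ┃00000┃            
                         ┃00000┃            
                         ┃00000┃            
                         ┃     ┃            
                         ┃     ┃            
                         ┃     ┃            
                         ┃     ┃            
                         ┃     ┃            
                         ┃     ┗━━━━━━━━━━━━


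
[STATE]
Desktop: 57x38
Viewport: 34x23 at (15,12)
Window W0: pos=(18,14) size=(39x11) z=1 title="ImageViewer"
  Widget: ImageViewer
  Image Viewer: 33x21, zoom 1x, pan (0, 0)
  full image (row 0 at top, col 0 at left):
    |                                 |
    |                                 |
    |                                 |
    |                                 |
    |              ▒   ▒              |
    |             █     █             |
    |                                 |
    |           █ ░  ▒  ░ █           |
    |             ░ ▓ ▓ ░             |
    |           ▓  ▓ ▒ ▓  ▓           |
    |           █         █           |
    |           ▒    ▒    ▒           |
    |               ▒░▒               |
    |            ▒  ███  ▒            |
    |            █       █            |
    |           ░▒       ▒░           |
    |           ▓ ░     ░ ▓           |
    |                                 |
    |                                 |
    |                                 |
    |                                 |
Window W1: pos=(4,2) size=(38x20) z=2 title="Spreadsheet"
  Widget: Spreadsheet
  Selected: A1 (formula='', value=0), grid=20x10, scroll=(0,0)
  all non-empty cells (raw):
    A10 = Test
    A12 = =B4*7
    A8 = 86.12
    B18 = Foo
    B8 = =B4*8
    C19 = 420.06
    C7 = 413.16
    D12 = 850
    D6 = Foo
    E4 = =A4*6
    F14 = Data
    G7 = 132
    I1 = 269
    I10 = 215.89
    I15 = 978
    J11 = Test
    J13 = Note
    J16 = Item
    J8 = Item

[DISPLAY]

 0       0       0       0┃       
 0       0       0Foo     ┃       
 0       0  413.16       0┃━━━━━━━
12       0       0       0┃       
 0       0       0       0┃───────
         0       0       0┃       
 0       0       0       0┃       
 0       0       0     850┃       
 0       0       0       0┃       
━━━━━━━━━━━━━━━━━━━━━━━━━━┛       
   ┃             █     █          
   ┃                              
   ┗━━━━━━━━━━━━━━━━━━━━━━━━━━━━━━
                                  
                                  
                                  
                                  
                                  
                                  
                                  
                                  
                                  
                                  


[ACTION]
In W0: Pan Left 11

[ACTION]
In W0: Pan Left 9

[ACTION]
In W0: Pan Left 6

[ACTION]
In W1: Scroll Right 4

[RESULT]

 0       0       0       0┃       
 0       0       0       0┃       
 0       0     132       0┃━━━━━━━
 0       0       0       0┃       
 0       0       0       0┃───────
 0       0       0       0┃       
 0       0       0       0┃       
 0       0       0       0┃       
 0       0       0       0┃       
━━━━━━━━━━━━━━━━━━━━━━━━━━┛       
   ┃             █     █          
   ┃                              
   ┗━━━━━━━━━━━━━━━━━━━━━━━━━━━━━━
                                  
                                  
                                  
                                  
                                  
                                  
                                  
                                  
                                  
                                  


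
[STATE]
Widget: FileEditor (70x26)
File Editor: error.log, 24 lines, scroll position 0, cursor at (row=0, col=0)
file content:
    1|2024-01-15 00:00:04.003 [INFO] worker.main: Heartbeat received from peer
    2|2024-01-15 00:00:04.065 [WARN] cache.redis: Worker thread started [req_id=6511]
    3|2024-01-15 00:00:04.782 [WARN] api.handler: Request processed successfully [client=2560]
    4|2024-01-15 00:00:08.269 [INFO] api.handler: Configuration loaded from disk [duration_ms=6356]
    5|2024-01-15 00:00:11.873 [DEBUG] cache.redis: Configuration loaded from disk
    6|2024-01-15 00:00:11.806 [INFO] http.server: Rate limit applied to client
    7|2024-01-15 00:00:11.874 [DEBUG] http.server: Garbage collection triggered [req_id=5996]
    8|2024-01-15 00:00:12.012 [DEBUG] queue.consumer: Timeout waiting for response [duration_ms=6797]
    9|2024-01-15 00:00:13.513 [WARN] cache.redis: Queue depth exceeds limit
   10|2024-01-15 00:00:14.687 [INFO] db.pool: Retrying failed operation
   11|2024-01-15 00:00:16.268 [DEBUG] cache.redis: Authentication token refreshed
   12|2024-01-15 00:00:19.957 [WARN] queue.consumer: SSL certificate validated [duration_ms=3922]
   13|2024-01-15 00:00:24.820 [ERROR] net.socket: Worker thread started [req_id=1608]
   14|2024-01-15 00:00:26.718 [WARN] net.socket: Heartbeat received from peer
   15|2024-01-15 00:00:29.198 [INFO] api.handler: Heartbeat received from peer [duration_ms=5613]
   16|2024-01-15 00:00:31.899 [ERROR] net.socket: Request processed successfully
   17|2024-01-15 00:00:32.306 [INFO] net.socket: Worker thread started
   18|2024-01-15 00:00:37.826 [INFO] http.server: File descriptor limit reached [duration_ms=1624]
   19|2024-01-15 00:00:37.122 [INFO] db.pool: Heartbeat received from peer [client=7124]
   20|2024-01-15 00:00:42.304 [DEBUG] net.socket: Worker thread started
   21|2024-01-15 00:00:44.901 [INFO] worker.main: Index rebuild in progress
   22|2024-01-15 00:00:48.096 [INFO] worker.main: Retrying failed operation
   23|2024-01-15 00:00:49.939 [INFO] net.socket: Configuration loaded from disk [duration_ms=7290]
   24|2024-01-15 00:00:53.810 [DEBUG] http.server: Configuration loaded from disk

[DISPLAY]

█024-01-15 00:00:04.003 [INFO] worker.main: Heartbeat received from p▲
2024-01-15 00:00:04.065 [WARN] cache.redis: Worker thread started [re█
2024-01-15 00:00:04.782 [WARN] api.handler: Request processed success░
2024-01-15 00:00:08.269 [INFO] api.handler: Configuration loaded from░
2024-01-15 00:00:11.873 [DEBUG] cache.redis: Configuration loaded fro░
2024-01-15 00:00:11.806 [INFO] http.server: Rate limit applied to cli░
2024-01-15 00:00:11.874 [DEBUG] http.server: Garbage collection trigg░
2024-01-15 00:00:12.012 [DEBUG] queue.consumer: Timeout waiting for r░
2024-01-15 00:00:13.513 [WARN] cache.redis: Queue depth exceeds limit░
2024-01-15 00:00:14.687 [INFO] db.pool: Retrying failed operation    ░
2024-01-15 00:00:16.268 [DEBUG] cache.redis: Authentication token ref░
2024-01-15 00:00:19.957 [WARN] queue.consumer: SSL certificate valida░
2024-01-15 00:00:24.820 [ERROR] net.socket: Worker thread started [re░
2024-01-15 00:00:26.718 [WARN] net.socket: Heartbeat received from pe░
2024-01-15 00:00:29.198 [INFO] api.handler: Heartbeat received from p░
2024-01-15 00:00:31.899 [ERROR] net.socket: Request processed success░
2024-01-15 00:00:32.306 [INFO] net.socket: Worker thread started     ░
2024-01-15 00:00:37.826 [INFO] http.server: File descriptor limit rea░
2024-01-15 00:00:37.122 [INFO] db.pool: Heartbeat received from peer ░
2024-01-15 00:00:42.304 [DEBUG] net.socket: Worker thread started    ░
2024-01-15 00:00:44.901 [INFO] worker.main: Index rebuild in progress░
2024-01-15 00:00:48.096 [INFO] worker.main: Retrying failed operation░
2024-01-15 00:00:49.939 [INFO] net.socket: Configuration loaded from ░
2024-01-15 00:00:53.810 [DEBUG] http.server: Configuration loaded fro░
                                                                     ░
                                                                     ▼


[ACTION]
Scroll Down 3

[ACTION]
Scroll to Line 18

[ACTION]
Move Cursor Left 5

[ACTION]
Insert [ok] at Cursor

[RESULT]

ok█024-01-15 00:00:04.003 [INFO] worker.main: Heartbeat received from▲
2024-01-15 00:00:04.065 [WARN] cache.redis: Worker thread started [re█
2024-01-15 00:00:04.782 [WARN] api.handler: Request processed success░
2024-01-15 00:00:08.269 [INFO] api.handler: Configuration loaded from░
2024-01-15 00:00:11.873 [DEBUG] cache.redis: Configuration loaded fro░
2024-01-15 00:00:11.806 [INFO] http.server: Rate limit applied to cli░
2024-01-15 00:00:11.874 [DEBUG] http.server: Garbage collection trigg░
2024-01-15 00:00:12.012 [DEBUG] queue.consumer: Timeout waiting for r░
2024-01-15 00:00:13.513 [WARN] cache.redis: Queue depth exceeds limit░
2024-01-15 00:00:14.687 [INFO] db.pool: Retrying failed operation    ░
2024-01-15 00:00:16.268 [DEBUG] cache.redis: Authentication token ref░
2024-01-15 00:00:19.957 [WARN] queue.consumer: SSL certificate valida░
2024-01-15 00:00:24.820 [ERROR] net.socket: Worker thread started [re░
2024-01-15 00:00:26.718 [WARN] net.socket: Heartbeat received from pe░
2024-01-15 00:00:29.198 [INFO] api.handler: Heartbeat received from p░
2024-01-15 00:00:31.899 [ERROR] net.socket: Request processed success░
2024-01-15 00:00:32.306 [INFO] net.socket: Worker thread started     ░
2024-01-15 00:00:37.826 [INFO] http.server: File descriptor limit rea░
2024-01-15 00:00:37.122 [INFO] db.pool: Heartbeat received from peer ░
2024-01-15 00:00:42.304 [DEBUG] net.socket: Worker thread started    ░
2024-01-15 00:00:44.901 [INFO] worker.main: Index rebuild in progress░
2024-01-15 00:00:48.096 [INFO] worker.main: Retrying failed operation░
2024-01-15 00:00:49.939 [INFO] net.socket: Configuration loaded from ░
2024-01-15 00:00:53.810 [DEBUG] http.server: Configuration loaded fro░
                                                                     ░
                                                                     ▼


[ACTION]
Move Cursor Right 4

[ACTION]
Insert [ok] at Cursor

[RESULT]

ok2024ok█01-15 00:00:04.003 [INFO] worker.main: Heartbeat received fr▲
2024-01-15 00:00:04.065 [WARN] cache.redis: Worker thread started [re█
2024-01-15 00:00:04.782 [WARN] api.handler: Request processed success░
2024-01-15 00:00:08.269 [INFO] api.handler: Configuration loaded from░
2024-01-15 00:00:11.873 [DEBUG] cache.redis: Configuration loaded fro░
2024-01-15 00:00:11.806 [INFO] http.server: Rate limit applied to cli░
2024-01-15 00:00:11.874 [DEBUG] http.server: Garbage collection trigg░
2024-01-15 00:00:12.012 [DEBUG] queue.consumer: Timeout waiting for r░
2024-01-15 00:00:13.513 [WARN] cache.redis: Queue depth exceeds limit░
2024-01-15 00:00:14.687 [INFO] db.pool: Retrying failed operation    ░
2024-01-15 00:00:16.268 [DEBUG] cache.redis: Authentication token ref░
2024-01-15 00:00:19.957 [WARN] queue.consumer: SSL certificate valida░
2024-01-15 00:00:24.820 [ERROR] net.socket: Worker thread started [re░
2024-01-15 00:00:26.718 [WARN] net.socket: Heartbeat received from pe░
2024-01-15 00:00:29.198 [INFO] api.handler: Heartbeat received from p░
2024-01-15 00:00:31.899 [ERROR] net.socket: Request processed success░
2024-01-15 00:00:32.306 [INFO] net.socket: Worker thread started     ░
2024-01-15 00:00:37.826 [INFO] http.server: File descriptor limit rea░
2024-01-15 00:00:37.122 [INFO] db.pool: Heartbeat received from peer ░
2024-01-15 00:00:42.304 [DEBUG] net.socket: Worker thread started    ░
2024-01-15 00:00:44.901 [INFO] worker.main: Index rebuild in progress░
2024-01-15 00:00:48.096 [INFO] worker.main: Retrying failed operation░
2024-01-15 00:00:49.939 [INFO] net.socket: Configuration loaded from ░
2024-01-15 00:00:53.810 [DEBUG] http.server: Configuration loaded fro░
                                                                     ░
                                                                     ▼


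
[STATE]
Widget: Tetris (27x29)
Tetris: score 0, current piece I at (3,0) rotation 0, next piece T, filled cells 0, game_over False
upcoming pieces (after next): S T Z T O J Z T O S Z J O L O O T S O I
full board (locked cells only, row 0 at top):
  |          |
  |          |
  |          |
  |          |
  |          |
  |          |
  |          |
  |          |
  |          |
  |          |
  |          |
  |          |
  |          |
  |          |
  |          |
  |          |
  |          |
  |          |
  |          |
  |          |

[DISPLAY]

   ████   │Next:           
          │ ▒              
          │▒▒▒             
          │                
          │                
          │                
          │Score:          
          │0               
          │                
          │                
          │                
          │                
          │                
          │                
          │                
          │                
          │                
          │                
          │                
          │                
          │                
          │                
          │                
          │                
          │                
          │                
          │                
          │                
          │                


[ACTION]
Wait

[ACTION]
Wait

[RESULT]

          │Next:           
          │ ▒              
   ████   │▒▒▒             
          │                
          │                
          │                
          │Score:          
          │0               
          │                
          │                
          │                
          │                
          │                
          │                
          │                
          │                
          │                
          │                
          │                
          │                
          │                
          │                
          │                
          │                
          │                
          │                
          │                
          │                
          │                


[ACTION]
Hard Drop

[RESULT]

    ▒     │Next:           
   ▒▒▒    │ ░░             
          │░░              
          │                
          │                
          │                
          │Score:          
          │0               
          │                
          │                
          │                
          │                
          │                
          │                
          │                
          │                
          │                
          │                
          │                
   ████   │                
          │                
          │                
          │                
          │                
          │                
          │                
          │                
          │                
          │                


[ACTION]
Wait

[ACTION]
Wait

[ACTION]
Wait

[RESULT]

          │Next:           
          │ ░░             
          │░░              
    ▒     │                
   ▒▒▒    │                
          │                
          │Score:          
          │0               
          │                
          │                
          │                
          │                
          │                
          │                
          │                
          │                
          │                
          │                
          │                
   ████   │                
          │                
          │                
          │                
          │                
          │                
          │                
          │                
          │                
          │                
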